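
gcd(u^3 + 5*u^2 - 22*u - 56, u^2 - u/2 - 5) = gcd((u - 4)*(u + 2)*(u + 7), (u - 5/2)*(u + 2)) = u + 2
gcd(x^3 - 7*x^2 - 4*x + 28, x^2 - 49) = x - 7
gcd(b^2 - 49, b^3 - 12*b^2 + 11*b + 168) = b - 7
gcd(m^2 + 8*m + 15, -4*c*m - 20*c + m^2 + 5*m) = m + 5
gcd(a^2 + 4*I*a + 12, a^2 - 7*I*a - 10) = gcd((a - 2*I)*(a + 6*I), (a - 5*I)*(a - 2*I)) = a - 2*I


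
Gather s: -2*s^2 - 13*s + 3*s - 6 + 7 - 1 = -2*s^2 - 10*s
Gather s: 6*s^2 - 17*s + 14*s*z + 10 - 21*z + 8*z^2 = 6*s^2 + s*(14*z - 17) + 8*z^2 - 21*z + 10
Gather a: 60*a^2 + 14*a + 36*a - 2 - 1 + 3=60*a^2 + 50*a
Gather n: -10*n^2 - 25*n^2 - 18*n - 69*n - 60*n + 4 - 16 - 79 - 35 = -35*n^2 - 147*n - 126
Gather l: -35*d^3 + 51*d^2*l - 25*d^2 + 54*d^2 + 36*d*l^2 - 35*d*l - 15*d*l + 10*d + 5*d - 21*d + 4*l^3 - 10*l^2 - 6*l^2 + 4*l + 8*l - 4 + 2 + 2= -35*d^3 + 29*d^2 - 6*d + 4*l^3 + l^2*(36*d - 16) + l*(51*d^2 - 50*d + 12)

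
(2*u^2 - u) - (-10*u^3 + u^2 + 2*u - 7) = 10*u^3 + u^2 - 3*u + 7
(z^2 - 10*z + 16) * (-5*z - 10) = -5*z^3 + 40*z^2 + 20*z - 160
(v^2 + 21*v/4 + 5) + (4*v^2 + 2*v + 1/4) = 5*v^2 + 29*v/4 + 21/4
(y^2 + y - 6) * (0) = 0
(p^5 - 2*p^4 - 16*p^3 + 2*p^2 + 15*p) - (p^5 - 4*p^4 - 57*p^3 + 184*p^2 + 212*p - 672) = 2*p^4 + 41*p^3 - 182*p^2 - 197*p + 672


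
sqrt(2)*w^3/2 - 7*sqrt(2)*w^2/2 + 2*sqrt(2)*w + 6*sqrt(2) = (w - 6)*(w - 2)*(sqrt(2)*w/2 + sqrt(2)/2)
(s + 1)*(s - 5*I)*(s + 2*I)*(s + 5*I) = s^4 + s^3 + 2*I*s^3 + 25*s^2 + 2*I*s^2 + 25*s + 50*I*s + 50*I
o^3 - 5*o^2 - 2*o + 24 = (o - 4)*(o - 3)*(o + 2)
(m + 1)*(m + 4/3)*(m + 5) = m^3 + 22*m^2/3 + 13*m + 20/3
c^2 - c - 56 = (c - 8)*(c + 7)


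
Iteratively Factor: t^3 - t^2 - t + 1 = (t - 1)*(t^2 - 1) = (t - 1)^2*(t + 1)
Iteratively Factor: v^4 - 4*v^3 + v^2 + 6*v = (v + 1)*(v^3 - 5*v^2 + 6*v) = (v - 2)*(v + 1)*(v^2 - 3*v) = v*(v - 2)*(v + 1)*(v - 3)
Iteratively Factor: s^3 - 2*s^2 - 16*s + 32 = (s - 2)*(s^2 - 16) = (s - 4)*(s - 2)*(s + 4)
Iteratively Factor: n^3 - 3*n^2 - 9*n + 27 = (n - 3)*(n^2 - 9) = (n - 3)^2*(n + 3)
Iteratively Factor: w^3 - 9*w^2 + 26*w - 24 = (w - 2)*(w^2 - 7*w + 12) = (w - 4)*(w - 2)*(w - 3)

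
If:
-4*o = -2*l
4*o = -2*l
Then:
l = 0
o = 0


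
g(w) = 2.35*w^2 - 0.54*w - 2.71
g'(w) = 4.7*w - 0.54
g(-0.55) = -1.70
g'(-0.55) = -3.12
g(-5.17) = 62.89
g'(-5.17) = -24.84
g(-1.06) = 0.50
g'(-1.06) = -5.52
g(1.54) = 2.03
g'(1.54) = 6.70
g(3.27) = 20.65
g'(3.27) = 14.83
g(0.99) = -0.94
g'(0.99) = 4.11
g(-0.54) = -1.73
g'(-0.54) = -3.08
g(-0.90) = -0.32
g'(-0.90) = -4.77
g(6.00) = 78.65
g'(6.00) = 27.66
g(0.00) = -2.71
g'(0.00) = -0.54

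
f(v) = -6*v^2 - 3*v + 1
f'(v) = -12*v - 3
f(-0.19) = 1.35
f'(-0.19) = -0.72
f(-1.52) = -8.30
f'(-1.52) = 15.24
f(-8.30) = -387.44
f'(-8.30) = 96.60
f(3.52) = -83.90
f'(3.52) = -45.24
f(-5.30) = -151.64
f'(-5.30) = 60.60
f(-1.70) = -11.24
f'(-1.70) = 17.40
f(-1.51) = -8.15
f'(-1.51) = 15.12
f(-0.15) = 1.32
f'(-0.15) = -1.20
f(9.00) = -512.00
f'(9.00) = -111.00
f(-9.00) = -458.00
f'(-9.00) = 105.00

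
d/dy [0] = 0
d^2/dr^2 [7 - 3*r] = 0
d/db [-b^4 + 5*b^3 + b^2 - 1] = b*(-4*b^2 + 15*b + 2)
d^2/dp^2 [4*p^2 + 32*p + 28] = 8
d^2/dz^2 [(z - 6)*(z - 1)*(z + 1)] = 6*z - 12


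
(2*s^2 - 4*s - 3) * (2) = 4*s^2 - 8*s - 6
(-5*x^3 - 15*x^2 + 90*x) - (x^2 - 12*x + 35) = -5*x^3 - 16*x^2 + 102*x - 35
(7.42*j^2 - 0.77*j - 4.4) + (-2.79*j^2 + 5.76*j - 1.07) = 4.63*j^2 + 4.99*j - 5.47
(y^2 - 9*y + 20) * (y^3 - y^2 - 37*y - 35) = y^5 - 10*y^4 - 8*y^3 + 278*y^2 - 425*y - 700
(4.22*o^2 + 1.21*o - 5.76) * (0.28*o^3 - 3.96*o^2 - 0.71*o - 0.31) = 1.1816*o^5 - 16.3724*o^4 - 9.4006*o^3 + 20.6423*o^2 + 3.7145*o + 1.7856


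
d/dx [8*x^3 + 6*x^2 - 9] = 12*x*(2*x + 1)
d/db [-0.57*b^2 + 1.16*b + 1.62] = 1.16 - 1.14*b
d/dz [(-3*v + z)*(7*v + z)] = 4*v + 2*z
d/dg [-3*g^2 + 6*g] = 6 - 6*g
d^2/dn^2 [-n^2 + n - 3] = -2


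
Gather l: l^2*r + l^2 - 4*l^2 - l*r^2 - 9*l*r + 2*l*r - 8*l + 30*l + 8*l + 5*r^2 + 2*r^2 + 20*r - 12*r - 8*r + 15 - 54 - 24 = l^2*(r - 3) + l*(-r^2 - 7*r + 30) + 7*r^2 - 63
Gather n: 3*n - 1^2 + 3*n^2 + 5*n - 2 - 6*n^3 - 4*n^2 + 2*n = -6*n^3 - n^2 + 10*n - 3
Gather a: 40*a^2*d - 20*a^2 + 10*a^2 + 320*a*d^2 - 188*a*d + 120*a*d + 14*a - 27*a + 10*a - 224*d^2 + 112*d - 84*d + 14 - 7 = a^2*(40*d - 10) + a*(320*d^2 - 68*d - 3) - 224*d^2 + 28*d + 7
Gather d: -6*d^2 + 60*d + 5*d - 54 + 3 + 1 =-6*d^2 + 65*d - 50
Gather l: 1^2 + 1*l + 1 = l + 2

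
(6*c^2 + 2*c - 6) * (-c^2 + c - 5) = -6*c^4 + 4*c^3 - 22*c^2 - 16*c + 30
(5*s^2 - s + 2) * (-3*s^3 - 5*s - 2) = -15*s^5 + 3*s^4 - 31*s^3 - 5*s^2 - 8*s - 4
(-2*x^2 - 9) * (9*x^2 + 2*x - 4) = -18*x^4 - 4*x^3 - 73*x^2 - 18*x + 36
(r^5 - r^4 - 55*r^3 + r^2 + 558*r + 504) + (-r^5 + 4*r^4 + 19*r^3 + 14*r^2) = 3*r^4 - 36*r^3 + 15*r^2 + 558*r + 504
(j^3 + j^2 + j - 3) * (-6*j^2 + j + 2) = -6*j^5 - 5*j^4 - 3*j^3 + 21*j^2 - j - 6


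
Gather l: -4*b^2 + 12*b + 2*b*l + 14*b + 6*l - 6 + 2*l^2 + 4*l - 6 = -4*b^2 + 26*b + 2*l^2 + l*(2*b + 10) - 12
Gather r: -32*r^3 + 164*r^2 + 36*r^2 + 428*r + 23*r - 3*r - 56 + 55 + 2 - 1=-32*r^3 + 200*r^2 + 448*r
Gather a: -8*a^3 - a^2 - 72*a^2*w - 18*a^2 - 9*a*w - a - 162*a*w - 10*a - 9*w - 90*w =-8*a^3 + a^2*(-72*w - 19) + a*(-171*w - 11) - 99*w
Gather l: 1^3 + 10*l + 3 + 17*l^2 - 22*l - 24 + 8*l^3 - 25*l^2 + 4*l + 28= 8*l^3 - 8*l^2 - 8*l + 8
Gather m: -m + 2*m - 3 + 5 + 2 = m + 4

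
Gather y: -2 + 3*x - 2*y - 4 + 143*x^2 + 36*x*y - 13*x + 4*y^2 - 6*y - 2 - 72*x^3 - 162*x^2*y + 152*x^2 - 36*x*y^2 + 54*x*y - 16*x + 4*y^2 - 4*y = -72*x^3 + 295*x^2 - 26*x + y^2*(8 - 36*x) + y*(-162*x^2 + 90*x - 12) - 8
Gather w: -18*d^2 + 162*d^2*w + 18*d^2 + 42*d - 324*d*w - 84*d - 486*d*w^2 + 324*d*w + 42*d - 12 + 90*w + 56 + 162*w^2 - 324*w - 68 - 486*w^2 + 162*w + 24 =w^2*(-486*d - 324) + w*(162*d^2 - 72)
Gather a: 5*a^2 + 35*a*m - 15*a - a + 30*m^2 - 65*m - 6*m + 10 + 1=5*a^2 + a*(35*m - 16) + 30*m^2 - 71*m + 11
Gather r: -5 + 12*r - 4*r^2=-4*r^2 + 12*r - 5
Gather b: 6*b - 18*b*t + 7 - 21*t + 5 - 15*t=b*(6 - 18*t) - 36*t + 12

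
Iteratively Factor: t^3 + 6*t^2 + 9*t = (t + 3)*(t^2 + 3*t) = t*(t + 3)*(t + 3)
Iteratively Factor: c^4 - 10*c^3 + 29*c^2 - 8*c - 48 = (c + 1)*(c^3 - 11*c^2 + 40*c - 48) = (c - 3)*(c + 1)*(c^2 - 8*c + 16) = (c - 4)*(c - 3)*(c + 1)*(c - 4)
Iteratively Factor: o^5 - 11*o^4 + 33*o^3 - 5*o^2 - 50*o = (o + 1)*(o^4 - 12*o^3 + 45*o^2 - 50*o) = (o - 2)*(o + 1)*(o^3 - 10*o^2 + 25*o) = (o - 5)*(o - 2)*(o + 1)*(o^2 - 5*o) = (o - 5)^2*(o - 2)*(o + 1)*(o)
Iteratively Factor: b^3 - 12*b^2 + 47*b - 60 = (b - 3)*(b^2 - 9*b + 20) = (b - 4)*(b - 3)*(b - 5)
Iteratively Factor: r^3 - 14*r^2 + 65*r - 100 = (r - 4)*(r^2 - 10*r + 25) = (r - 5)*(r - 4)*(r - 5)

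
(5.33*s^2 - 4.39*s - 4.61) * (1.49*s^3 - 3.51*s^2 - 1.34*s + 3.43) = 7.9417*s^5 - 25.2494*s^4 + 1.3978*s^3 + 40.3456*s^2 - 8.8803*s - 15.8123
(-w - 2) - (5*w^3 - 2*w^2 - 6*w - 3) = -5*w^3 + 2*w^2 + 5*w + 1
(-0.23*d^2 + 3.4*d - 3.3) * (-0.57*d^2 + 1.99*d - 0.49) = 0.1311*d^4 - 2.3957*d^3 + 8.7597*d^2 - 8.233*d + 1.617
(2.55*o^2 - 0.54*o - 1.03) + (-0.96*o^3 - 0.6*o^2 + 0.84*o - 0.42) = -0.96*o^3 + 1.95*o^2 + 0.3*o - 1.45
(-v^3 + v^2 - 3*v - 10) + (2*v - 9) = -v^3 + v^2 - v - 19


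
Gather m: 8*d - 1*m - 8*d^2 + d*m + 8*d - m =-8*d^2 + 16*d + m*(d - 2)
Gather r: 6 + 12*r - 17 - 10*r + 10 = 2*r - 1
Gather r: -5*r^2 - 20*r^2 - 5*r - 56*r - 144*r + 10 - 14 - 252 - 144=-25*r^2 - 205*r - 400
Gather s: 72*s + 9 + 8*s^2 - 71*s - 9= 8*s^2 + s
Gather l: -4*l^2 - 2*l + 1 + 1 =-4*l^2 - 2*l + 2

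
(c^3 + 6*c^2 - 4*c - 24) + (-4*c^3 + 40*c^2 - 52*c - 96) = -3*c^3 + 46*c^2 - 56*c - 120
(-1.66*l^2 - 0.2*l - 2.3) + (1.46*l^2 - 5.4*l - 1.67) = -0.2*l^2 - 5.6*l - 3.97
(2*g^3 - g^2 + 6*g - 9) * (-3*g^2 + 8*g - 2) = -6*g^5 + 19*g^4 - 30*g^3 + 77*g^2 - 84*g + 18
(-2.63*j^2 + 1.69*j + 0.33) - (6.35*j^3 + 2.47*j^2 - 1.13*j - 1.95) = -6.35*j^3 - 5.1*j^2 + 2.82*j + 2.28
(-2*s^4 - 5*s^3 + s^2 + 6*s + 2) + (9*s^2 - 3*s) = -2*s^4 - 5*s^3 + 10*s^2 + 3*s + 2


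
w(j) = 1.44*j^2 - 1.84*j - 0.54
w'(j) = 2.88*j - 1.84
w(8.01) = 77.11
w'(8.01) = 21.23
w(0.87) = -1.05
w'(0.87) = 0.67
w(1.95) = 1.35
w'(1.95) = 3.78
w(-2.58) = 13.79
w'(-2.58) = -9.27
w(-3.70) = 25.98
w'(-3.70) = -12.50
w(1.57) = 0.12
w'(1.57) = 2.68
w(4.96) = 25.76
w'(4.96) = 12.44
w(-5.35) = 50.52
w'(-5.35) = -17.25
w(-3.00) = 17.94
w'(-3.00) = -10.48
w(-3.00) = 17.94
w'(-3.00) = -10.48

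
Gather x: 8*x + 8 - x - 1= 7*x + 7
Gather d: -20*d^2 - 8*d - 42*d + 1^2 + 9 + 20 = -20*d^2 - 50*d + 30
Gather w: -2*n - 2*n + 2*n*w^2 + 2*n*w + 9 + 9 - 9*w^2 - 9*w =-4*n + w^2*(2*n - 9) + w*(2*n - 9) + 18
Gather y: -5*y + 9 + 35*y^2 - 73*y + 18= 35*y^2 - 78*y + 27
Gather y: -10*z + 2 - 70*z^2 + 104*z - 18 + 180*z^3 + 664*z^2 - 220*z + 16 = 180*z^3 + 594*z^2 - 126*z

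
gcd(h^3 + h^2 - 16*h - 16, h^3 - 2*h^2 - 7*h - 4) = h^2 - 3*h - 4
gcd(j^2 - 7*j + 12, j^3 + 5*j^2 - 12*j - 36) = j - 3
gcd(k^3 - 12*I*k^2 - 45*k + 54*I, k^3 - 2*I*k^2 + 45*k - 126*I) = k^2 - 9*I*k - 18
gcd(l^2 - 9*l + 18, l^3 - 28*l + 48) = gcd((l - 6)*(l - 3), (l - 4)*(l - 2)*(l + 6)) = 1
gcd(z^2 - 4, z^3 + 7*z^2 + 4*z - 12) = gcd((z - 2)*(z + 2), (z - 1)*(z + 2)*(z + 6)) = z + 2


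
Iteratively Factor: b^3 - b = (b)*(b^2 - 1) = b*(b - 1)*(b + 1)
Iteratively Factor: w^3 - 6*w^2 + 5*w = (w - 1)*(w^2 - 5*w) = w*(w - 1)*(w - 5)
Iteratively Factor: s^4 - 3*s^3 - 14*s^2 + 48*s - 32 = (s + 4)*(s^3 - 7*s^2 + 14*s - 8) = (s - 2)*(s + 4)*(s^2 - 5*s + 4) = (s - 2)*(s - 1)*(s + 4)*(s - 4)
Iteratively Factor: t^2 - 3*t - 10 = (t + 2)*(t - 5)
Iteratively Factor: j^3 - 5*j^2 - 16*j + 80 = (j + 4)*(j^2 - 9*j + 20) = (j - 4)*(j + 4)*(j - 5)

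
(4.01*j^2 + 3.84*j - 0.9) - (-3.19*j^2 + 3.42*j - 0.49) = 7.2*j^2 + 0.42*j - 0.41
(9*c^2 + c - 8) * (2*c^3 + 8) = 18*c^5 + 2*c^4 - 16*c^3 + 72*c^2 + 8*c - 64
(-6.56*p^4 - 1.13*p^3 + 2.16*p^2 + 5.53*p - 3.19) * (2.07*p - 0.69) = -13.5792*p^5 + 2.1873*p^4 + 5.2509*p^3 + 9.9567*p^2 - 10.419*p + 2.2011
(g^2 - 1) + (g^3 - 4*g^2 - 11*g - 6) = g^3 - 3*g^2 - 11*g - 7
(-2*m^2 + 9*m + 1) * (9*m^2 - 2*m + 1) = -18*m^4 + 85*m^3 - 11*m^2 + 7*m + 1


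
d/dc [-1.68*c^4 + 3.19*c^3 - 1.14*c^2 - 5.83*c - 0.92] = -6.72*c^3 + 9.57*c^2 - 2.28*c - 5.83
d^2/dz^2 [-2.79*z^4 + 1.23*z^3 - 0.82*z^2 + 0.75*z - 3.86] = -33.48*z^2 + 7.38*z - 1.64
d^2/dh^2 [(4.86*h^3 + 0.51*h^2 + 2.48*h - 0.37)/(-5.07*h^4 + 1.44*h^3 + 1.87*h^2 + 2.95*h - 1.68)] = (-249.851628*h^9 - 78.6569939999997*h^8 - 1019.10042*h^7 - 523.33983*h^6 + 1055.012508*h^5 - 340.391034*h^4 + 293.233262*h^3 + 42.283806*h^2 - 111.430938*h - 18.695974)/(130.323843*h^12 - 111.045168*h^11 - 112.665033*h^10 - 148.559373*h^9 + 300.331809*h^8 + 60.761898*h^7 - 6.95326600000004*h^6 - 192.160461*h^5 + 54.551895*h^4 + 17.741177*h^3 + 28.026936*h^2 - 24.97824*h + 4.741632)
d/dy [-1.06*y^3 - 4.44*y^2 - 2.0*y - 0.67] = -3.18*y^2 - 8.88*y - 2.0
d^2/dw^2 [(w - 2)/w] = -4/w^3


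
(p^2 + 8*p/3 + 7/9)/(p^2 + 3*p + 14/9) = (3*p + 1)/(3*p + 2)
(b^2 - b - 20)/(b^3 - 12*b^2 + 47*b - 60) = (b + 4)/(b^2 - 7*b + 12)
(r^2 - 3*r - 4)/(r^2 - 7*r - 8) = (r - 4)/(r - 8)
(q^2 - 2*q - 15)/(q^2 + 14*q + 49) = (q^2 - 2*q - 15)/(q^2 + 14*q + 49)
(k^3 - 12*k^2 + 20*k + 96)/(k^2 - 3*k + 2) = (k^3 - 12*k^2 + 20*k + 96)/(k^2 - 3*k + 2)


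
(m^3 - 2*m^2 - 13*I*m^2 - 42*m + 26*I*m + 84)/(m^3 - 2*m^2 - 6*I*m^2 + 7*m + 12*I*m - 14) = (m - 6*I)/(m + I)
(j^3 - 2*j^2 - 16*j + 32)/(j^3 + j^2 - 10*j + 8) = (j - 4)/(j - 1)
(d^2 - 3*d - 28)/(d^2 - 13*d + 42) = (d + 4)/(d - 6)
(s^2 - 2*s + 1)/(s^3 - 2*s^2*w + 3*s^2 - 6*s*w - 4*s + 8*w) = (s - 1)/(s^2 - 2*s*w + 4*s - 8*w)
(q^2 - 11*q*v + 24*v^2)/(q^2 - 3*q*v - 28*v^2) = (-q^2 + 11*q*v - 24*v^2)/(-q^2 + 3*q*v + 28*v^2)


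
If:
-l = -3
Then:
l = 3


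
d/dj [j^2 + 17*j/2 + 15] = 2*j + 17/2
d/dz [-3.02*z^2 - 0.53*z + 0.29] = -6.04*z - 0.53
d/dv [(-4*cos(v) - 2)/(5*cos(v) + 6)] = 14*sin(v)/(5*cos(v) + 6)^2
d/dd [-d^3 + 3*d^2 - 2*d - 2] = -3*d^2 + 6*d - 2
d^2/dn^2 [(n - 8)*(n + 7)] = 2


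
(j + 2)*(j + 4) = j^2 + 6*j + 8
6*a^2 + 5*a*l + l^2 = (2*a + l)*(3*a + l)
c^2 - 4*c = c*(c - 4)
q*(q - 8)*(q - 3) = q^3 - 11*q^2 + 24*q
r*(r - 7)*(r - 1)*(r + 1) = r^4 - 7*r^3 - r^2 + 7*r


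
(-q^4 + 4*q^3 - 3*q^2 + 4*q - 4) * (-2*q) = 2*q^5 - 8*q^4 + 6*q^3 - 8*q^2 + 8*q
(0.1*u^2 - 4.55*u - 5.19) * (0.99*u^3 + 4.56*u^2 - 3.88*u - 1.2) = 0.099*u^5 - 4.0485*u^4 - 26.2741*u^3 - 6.1324*u^2 + 25.5972*u + 6.228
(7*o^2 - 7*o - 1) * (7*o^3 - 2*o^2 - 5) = 49*o^5 - 63*o^4 + 7*o^3 - 33*o^2 + 35*o + 5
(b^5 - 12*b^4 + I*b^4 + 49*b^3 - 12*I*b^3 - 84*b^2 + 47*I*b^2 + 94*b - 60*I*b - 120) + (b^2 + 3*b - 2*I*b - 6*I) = b^5 - 12*b^4 + I*b^4 + 49*b^3 - 12*I*b^3 - 83*b^2 + 47*I*b^2 + 97*b - 62*I*b - 120 - 6*I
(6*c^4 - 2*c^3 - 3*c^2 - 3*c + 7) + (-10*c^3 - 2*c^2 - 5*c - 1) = 6*c^4 - 12*c^3 - 5*c^2 - 8*c + 6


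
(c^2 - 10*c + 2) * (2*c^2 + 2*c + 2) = 2*c^4 - 18*c^3 - 14*c^2 - 16*c + 4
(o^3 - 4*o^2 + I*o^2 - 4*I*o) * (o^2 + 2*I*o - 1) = o^5 - 4*o^4 + 3*I*o^4 - 3*o^3 - 12*I*o^3 + 12*o^2 - I*o^2 + 4*I*o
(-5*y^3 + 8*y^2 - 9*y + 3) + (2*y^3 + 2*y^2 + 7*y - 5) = -3*y^3 + 10*y^2 - 2*y - 2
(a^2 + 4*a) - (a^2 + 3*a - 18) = a + 18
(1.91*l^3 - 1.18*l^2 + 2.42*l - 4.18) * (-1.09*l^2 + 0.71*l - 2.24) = -2.0819*l^5 + 2.6423*l^4 - 7.754*l^3 + 8.9176*l^2 - 8.3886*l + 9.3632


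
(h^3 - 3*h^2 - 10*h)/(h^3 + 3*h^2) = (h^2 - 3*h - 10)/(h*(h + 3))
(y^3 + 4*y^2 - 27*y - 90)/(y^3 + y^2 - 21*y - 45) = (y + 6)/(y + 3)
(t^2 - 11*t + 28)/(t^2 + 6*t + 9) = (t^2 - 11*t + 28)/(t^2 + 6*t + 9)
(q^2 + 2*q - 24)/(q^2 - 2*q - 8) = (q + 6)/(q + 2)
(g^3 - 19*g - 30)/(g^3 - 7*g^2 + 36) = (g^2 - 2*g - 15)/(g^2 - 9*g + 18)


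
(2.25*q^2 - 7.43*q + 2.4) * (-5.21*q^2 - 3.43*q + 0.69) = -11.7225*q^4 + 30.9928*q^3 + 14.5334*q^2 - 13.3587*q + 1.656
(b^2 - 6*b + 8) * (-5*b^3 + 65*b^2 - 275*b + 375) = -5*b^5 + 95*b^4 - 705*b^3 + 2545*b^2 - 4450*b + 3000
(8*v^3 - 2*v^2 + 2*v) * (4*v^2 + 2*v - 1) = 32*v^5 + 8*v^4 - 4*v^3 + 6*v^2 - 2*v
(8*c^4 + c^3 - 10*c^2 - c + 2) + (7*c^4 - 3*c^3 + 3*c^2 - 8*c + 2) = 15*c^4 - 2*c^3 - 7*c^2 - 9*c + 4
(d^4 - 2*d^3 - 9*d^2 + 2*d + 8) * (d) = d^5 - 2*d^4 - 9*d^3 + 2*d^2 + 8*d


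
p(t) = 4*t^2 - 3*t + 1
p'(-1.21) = -12.68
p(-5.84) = 154.94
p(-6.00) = 163.00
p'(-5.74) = -48.92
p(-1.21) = 10.49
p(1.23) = 3.36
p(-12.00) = 613.00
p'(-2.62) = -23.96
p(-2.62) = 36.32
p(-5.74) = 150.01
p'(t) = 8*t - 3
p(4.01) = 53.29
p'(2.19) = 14.52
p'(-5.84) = -49.72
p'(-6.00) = -51.00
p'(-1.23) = -12.84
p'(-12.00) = -99.00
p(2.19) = 13.61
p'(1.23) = 6.84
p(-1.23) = 10.74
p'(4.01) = 29.08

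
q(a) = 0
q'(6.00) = 0.00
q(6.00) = 0.00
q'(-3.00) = 0.00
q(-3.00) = 0.00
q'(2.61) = 0.00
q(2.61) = 0.00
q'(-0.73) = 0.00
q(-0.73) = 0.00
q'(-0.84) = 0.00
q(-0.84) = 0.00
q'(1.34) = 0.00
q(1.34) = 0.00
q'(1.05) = 0.00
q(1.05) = 0.00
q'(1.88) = 0.00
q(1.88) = 0.00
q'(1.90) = 0.00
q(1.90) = 0.00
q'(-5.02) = 0.00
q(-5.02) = 0.00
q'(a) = 0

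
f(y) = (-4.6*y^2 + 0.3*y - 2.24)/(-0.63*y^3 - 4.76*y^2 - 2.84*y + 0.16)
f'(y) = (0.3 - 9.2*y)/(-0.63*y^3 - 4.76*y^2 - 2.84*y + 0.16) + (-4.6*y^2 + 0.3*y - 2.24)*(1.89*y^2 + 9.52*y + 2.84)/(-0.63*y^3 - 4.76*y^2 - 2.84*y + 0.16)^2 = (-2.898*y^4 + 0.378*y^3 + 10.2584*y^2 - 22.7968*y - 6.3136)/(0.3969*y^6 + 5.9976*y^5 + 26.236*y^4 + 26.8352*y^3 + 6.5424*y^2 - 0.9088*y + 0.0256)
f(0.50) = 1.28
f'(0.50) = -2.39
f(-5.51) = 6.16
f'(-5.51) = -4.24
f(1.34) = 0.74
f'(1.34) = -0.14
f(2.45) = 0.65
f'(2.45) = -0.05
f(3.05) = 0.62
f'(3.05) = -0.04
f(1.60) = 0.71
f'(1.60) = -0.09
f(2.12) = 0.67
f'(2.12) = -0.06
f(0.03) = -31.70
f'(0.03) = -1406.06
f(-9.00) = -3.80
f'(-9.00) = -1.85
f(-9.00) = -3.80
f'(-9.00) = -1.85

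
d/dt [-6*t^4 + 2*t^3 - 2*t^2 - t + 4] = -24*t^3 + 6*t^2 - 4*t - 1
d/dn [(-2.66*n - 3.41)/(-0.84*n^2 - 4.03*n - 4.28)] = (2.2344*n^2 + 10.7198*n - (1.68*n + 4.03)*(2.66*n + 3.41) + 11.3848)/(0.84*n^2 + 4.03*n + 4.28)^2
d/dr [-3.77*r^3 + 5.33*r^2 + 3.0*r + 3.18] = -11.31*r^2 + 10.66*r + 3.0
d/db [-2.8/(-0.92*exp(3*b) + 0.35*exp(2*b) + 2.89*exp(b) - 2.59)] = (-7.728*exp(2*b) + 1.96*exp(b) + 8.092)*exp(b)/(0.92*exp(3*b) - 0.35*exp(2*b) - 2.89*exp(b) + 2.59)^2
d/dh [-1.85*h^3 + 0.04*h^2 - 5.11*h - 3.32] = -5.55*h^2 + 0.08*h - 5.11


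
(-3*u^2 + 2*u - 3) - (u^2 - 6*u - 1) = -4*u^2 + 8*u - 2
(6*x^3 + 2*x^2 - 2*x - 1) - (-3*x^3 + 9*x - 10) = 9*x^3 + 2*x^2 - 11*x + 9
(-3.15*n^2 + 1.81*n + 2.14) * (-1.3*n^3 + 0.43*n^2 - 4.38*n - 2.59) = 4.095*n^5 - 3.7075*n^4 + 11.7933*n^3 + 1.1509*n^2 - 14.0611*n - 5.5426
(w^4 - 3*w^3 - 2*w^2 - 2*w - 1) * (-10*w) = -10*w^5 + 30*w^4 + 20*w^3 + 20*w^2 + 10*w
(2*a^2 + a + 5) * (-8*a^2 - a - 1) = -16*a^4 - 10*a^3 - 43*a^2 - 6*a - 5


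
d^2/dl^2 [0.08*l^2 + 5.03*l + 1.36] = 0.160000000000000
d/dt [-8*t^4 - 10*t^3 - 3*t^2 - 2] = 2*t*(-16*t^2 - 15*t - 3)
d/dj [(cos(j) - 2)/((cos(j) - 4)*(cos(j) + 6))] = (cos(j)^2 - 4*cos(j) + 20)*sin(j)/((cos(j) - 4)^2*(cos(j) + 6)^2)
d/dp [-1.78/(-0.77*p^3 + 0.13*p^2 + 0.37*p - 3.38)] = (-4.1118*p^2 + 0.4628*p + 0.6586)/(0.77*p^3 - 0.13*p^2 - 0.37*p + 3.38)^2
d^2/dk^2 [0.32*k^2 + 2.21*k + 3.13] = 0.640000000000000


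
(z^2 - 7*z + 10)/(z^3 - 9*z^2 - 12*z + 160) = (z - 2)/(z^2 - 4*z - 32)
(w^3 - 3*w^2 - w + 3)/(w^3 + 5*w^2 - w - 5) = (w - 3)/(w + 5)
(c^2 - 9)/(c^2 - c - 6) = (c + 3)/(c + 2)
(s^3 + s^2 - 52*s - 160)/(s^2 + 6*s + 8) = (s^2 - 3*s - 40)/(s + 2)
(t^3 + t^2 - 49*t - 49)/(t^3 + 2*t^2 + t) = (t^2 - 49)/(t*(t + 1))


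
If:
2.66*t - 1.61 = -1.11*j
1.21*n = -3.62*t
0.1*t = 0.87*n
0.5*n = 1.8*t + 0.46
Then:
No Solution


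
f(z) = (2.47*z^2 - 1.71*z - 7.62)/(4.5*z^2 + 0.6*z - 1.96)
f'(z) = (-9.0*z - 0.6)*(2.47*z^2 - 1.71*z - 7.62)/(4.5*z^2 + 0.6*z - 1.96)^2 + (4.94*z - 1.71)/(4.5*z^2 + 0.6*z - 1.96) = (9.177*z^2 + 58.8976*z + 7.9236)/(20.25*z^4 + 5.4*z^3 - 17.28*z^2 - 2.352*z + 3.8416)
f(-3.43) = 0.56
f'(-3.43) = -0.04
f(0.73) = -8.62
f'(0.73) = 72.72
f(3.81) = 0.33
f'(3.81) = 0.08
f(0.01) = 3.91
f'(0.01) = 2.23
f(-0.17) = 3.76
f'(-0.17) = -0.49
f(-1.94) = 0.36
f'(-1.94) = -0.38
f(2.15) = 0.01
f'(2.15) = 0.44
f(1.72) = -0.26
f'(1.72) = 0.89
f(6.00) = 0.43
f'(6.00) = 0.03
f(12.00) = 0.50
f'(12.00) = 0.00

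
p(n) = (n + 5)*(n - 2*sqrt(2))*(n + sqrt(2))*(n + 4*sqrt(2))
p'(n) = (n + 5)*(n - 2*sqrt(2))*(n + sqrt(2)) + (n + 5)*(n - 2*sqrt(2))*(n + 4*sqrt(2)) + (n + 5)*(n + sqrt(2))*(n + 4*sqrt(2)) + (n - 2*sqrt(2))*(n + sqrt(2))*(n + 4*sqrt(2)) = 4*n^3 + 9*sqrt(2)*n^2 + 15*n^2 - 24*n + 30*sqrt(2)*n - 60 - 16*sqrt(2)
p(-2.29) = 40.90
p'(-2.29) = -27.45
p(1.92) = -158.81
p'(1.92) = 83.28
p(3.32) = 173.81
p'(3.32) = 430.55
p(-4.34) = 18.23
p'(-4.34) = 32.69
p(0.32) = -138.32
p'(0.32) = -73.76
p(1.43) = -181.25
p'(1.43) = 12.12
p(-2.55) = 46.50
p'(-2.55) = -15.64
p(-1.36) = -3.55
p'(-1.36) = -66.46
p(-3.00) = 49.11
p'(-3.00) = 3.64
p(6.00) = 3015.18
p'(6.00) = 1890.14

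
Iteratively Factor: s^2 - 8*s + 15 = (s - 5)*(s - 3)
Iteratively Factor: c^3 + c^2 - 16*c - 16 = (c - 4)*(c^2 + 5*c + 4) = (c - 4)*(c + 1)*(c + 4)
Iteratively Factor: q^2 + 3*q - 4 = (q - 1)*(q + 4)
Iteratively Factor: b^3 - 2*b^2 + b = (b - 1)*(b^2 - b) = (b - 1)^2*(b)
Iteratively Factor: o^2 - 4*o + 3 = (o - 3)*(o - 1)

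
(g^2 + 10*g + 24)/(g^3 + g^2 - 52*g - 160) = (g + 6)/(g^2 - 3*g - 40)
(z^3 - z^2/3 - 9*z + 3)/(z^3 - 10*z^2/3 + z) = (z + 3)/z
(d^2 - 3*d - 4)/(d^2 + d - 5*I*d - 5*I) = (d - 4)/(d - 5*I)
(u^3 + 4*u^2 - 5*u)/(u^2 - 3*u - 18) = u*(-u^2 - 4*u + 5)/(-u^2 + 3*u + 18)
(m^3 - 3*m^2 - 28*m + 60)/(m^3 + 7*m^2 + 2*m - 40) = (m - 6)/(m + 4)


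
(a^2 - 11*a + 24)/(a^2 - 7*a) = (a^2 - 11*a + 24)/(a*(a - 7))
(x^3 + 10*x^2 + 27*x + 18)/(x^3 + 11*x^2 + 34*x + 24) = (x + 3)/(x + 4)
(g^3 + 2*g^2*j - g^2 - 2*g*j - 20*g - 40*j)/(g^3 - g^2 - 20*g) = (g + 2*j)/g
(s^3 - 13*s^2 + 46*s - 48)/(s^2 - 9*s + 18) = (s^2 - 10*s + 16)/(s - 6)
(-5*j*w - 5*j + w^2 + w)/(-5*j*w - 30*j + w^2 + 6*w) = (w + 1)/(w + 6)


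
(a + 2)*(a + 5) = a^2 + 7*a + 10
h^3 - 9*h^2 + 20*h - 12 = (h - 6)*(h - 2)*(h - 1)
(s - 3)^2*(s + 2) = s^3 - 4*s^2 - 3*s + 18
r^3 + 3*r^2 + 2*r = r*(r + 1)*(r + 2)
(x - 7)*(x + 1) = x^2 - 6*x - 7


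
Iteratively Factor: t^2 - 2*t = (t - 2)*(t)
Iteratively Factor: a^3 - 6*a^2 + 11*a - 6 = (a - 3)*(a^2 - 3*a + 2) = (a - 3)*(a - 2)*(a - 1)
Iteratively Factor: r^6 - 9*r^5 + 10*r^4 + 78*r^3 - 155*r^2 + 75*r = (r - 1)*(r^5 - 8*r^4 + 2*r^3 + 80*r^2 - 75*r) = (r - 5)*(r - 1)*(r^4 - 3*r^3 - 13*r^2 + 15*r) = (r - 5)*(r - 1)^2*(r^3 - 2*r^2 - 15*r) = (r - 5)*(r - 1)^2*(r + 3)*(r^2 - 5*r) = (r - 5)^2*(r - 1)^2*(r + 3)*(r)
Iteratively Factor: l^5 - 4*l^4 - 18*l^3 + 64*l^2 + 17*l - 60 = (l + 4)*(l^4 - 8*l^3 + 14*l^2 + 8*l - 15) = (l + 1)*(l + 4)*(l^3 - 9*l^2 + 23*l - 15) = (l - 5)*(l + 1)*(l + 4)*(l^2 - 4*l + 3) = (l - 5)*(l - 3)*(l + 1)*(l + 4)*(l - 1)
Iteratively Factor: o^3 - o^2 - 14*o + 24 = (o - 2)*(o^2 + o - 12) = (o - 2)*(o + 4)*(o - 3)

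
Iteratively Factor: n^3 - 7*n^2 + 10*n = (n - 5)*(n^2 - 2*n) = (n - 5)*(n - 2)*(n)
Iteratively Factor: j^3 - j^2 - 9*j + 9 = (j + 3)*(j^2 - 4*j + 3) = (j - 1)*(j + 3)*(j - 3)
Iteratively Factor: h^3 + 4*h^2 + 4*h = (h + 2)*(h^2 + 2*h) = (h + 2)^2*(h)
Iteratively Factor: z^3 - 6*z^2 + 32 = (z + 2)*(z^2 - 8*z + 16) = (z - 4)*(z + 2)*(z - 4)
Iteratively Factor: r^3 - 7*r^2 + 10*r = (r - 2)*(r^2 - 5*r) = r*(r - 2)*(r - 5)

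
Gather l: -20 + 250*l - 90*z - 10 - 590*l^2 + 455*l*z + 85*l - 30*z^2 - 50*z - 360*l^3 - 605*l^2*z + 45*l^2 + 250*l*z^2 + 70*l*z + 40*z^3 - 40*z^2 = -360*l^3 + l^2*(-605*z - 545) + l*(250*z^2 + 525*z + 335) + 40*z^3 - 70*z^2 - 140*z - 30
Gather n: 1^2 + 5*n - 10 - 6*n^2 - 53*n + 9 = -6*n^2 - 48*n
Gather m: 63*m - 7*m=56*m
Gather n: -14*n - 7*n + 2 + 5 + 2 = 9 - 21*n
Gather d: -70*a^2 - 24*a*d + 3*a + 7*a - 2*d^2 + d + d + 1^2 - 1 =-70*a^2 + 10*a - 2*d^2 + d*(2 - 24*a)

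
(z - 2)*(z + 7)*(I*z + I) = I*z^3 + 6*I*z^2 - 9*I*z - 14*I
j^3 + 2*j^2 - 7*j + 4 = (j - 1)^2*(j + 4)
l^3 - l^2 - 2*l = l*(l - 2)*(l + 1)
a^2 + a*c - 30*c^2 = (a - 5*c)*(a + 6*c)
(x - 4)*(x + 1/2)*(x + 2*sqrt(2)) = x^3 - 7*x^2/2 + 2*sqrt(2)*x^2 - 7*sqrt(2)*x - 2*x - 4*sqrt(2)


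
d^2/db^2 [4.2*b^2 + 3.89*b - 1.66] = 8.40000000000000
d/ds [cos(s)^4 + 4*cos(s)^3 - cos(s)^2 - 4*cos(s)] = sin(s) - 3*sin(3*s) - sin(4*s)/2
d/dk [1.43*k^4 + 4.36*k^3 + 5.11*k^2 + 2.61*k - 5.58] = 5.72*k^3 + 13.08*k^2 + 10.22*k + 2.61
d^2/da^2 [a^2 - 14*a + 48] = 2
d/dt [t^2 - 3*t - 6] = 2*t - 3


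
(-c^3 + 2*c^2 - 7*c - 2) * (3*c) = -3*c^4 + 6*c^3 - 21*c^2 - 6*c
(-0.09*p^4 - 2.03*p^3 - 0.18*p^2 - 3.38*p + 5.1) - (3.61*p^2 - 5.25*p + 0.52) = -0.09*p^4 - 2.03*p^3 - 3.79*p^2 + 1.87*p + 4.58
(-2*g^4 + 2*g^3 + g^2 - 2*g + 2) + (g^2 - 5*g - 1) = -2*g^4 + 2*g^3 + 2*g^2 - 7*g + 1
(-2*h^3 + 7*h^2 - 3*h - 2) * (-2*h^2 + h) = 4*h^5 - 16*h^4 + 13*h^3 + h^2 - 2*h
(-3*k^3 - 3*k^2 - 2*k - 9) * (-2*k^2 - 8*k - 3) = 6*k^5 + 30*k^4 + 37*k^3 + 43*k^2 + 78*k + 27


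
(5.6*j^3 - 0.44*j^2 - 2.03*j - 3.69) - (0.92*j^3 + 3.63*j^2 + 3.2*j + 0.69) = 4.68*j^3 - 4.07*j^2 - 5.23*j - 4.38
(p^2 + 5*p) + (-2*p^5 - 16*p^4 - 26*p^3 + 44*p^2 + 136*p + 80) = -2*p^5 - 16*p^4 - 26*p^3 + 45*p^2 + 141*p + 80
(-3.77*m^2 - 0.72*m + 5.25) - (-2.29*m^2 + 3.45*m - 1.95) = -1.48*m^2 - 4.17*m + 7.2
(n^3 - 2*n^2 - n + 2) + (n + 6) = n^3 - 2*n^2 + 8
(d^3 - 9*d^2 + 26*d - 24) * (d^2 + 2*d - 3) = d^5 - 7*d^4 + 5*d^3 + 55*d^2 - 126*d + 72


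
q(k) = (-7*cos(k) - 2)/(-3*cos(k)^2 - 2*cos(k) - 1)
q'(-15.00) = 0.00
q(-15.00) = -2.74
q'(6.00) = -0.24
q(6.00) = 1.53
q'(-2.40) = 0.22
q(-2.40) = -2.73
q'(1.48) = -1.19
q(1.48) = 2.18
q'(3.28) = -0.20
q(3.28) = -2.51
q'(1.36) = 0.18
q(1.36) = 2.24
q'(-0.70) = -0.65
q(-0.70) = 1.72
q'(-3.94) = -0.72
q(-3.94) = -2.71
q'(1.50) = -1.53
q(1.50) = 2.16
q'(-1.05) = -0.95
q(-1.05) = 2.00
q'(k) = (-6*sin(k)*cos(k) - 2*sin(k))*(-7*cos(k) - 2)/(-3*cos(k)^2 - 2*cos(k) - 1)^2 + 7*sin(k)/(-3*cos(k)^2 - 2*cos(k) - 1) = 3*(7*cos(k)^2 + 4*cos(k) - 1)*sin(k)/(-3*sin(k)^2 + 2*cos(k) + 4)^2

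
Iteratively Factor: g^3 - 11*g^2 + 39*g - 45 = (g - 3)*(g^2 - 8*g + 15) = (g - 3)^2*(g - 5)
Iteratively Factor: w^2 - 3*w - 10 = (w - 5)*(w + 2)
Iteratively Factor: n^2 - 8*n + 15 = (n - 3)*(n - 5)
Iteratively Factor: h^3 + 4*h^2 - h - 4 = (h + 4)*(h^2 - 1) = (h - 1)*(h + 4)*(h + 1)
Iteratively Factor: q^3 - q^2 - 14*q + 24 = (q - 2)*(q^2 + q - 12) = (q - 3)*(q - 2)*(q + 4)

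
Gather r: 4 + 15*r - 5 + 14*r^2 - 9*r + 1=14*r^2 + 6*r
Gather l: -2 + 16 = 14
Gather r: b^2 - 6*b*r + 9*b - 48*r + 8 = b^2 + 9*b + r*(-6*b - 48) + 8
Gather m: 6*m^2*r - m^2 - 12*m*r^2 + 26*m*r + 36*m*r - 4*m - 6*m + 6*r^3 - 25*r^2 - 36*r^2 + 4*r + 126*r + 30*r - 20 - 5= m^2*(6*r - 1) + m*(-12*r^2 + 62*r - 10) + 6*r^3 - 61*r^2 + 160*r - 25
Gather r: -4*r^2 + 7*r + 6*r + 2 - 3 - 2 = -4*r^2 + 13*r - 3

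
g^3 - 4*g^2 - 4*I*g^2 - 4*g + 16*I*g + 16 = (g - 4)*(g - 2*I)^2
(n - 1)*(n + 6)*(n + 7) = n^3 + 12*n^2 + 29*n - 42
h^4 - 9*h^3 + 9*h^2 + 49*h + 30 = (h - 6)*(h - 5)*(h + 1)^2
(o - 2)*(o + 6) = o^2 + 4*o - 12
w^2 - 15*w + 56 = (w - 8)*(w - 7)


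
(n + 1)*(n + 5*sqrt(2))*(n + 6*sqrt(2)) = n^3 + n^2 + 11*sqrt(2)*n^2 + 11*sqrt(2)*n + 60*n + 60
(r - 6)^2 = r^2 - 12*r + 36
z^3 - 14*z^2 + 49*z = z*(z - 7)^2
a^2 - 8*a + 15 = (a - 5)*(a - 3)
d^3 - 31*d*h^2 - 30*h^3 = (d - 6*h)*(d + h)*(d + 5*h)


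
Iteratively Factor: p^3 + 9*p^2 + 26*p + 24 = (p + 3)*(p^2 + 6*p + 8) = (p + 2)*(p + 3)*(p + 4)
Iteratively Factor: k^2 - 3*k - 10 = (k + 2)*(k - 5)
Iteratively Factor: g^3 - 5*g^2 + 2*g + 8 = (g - 4)*(g^2 - g - 2) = (g - 4)*(g + 1)*(g - 2)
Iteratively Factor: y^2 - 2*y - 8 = (y + 2)*(y - 4)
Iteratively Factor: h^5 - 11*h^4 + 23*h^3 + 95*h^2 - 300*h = (h + 3)*(h^4 - 14*h^3 + 65*h^2 - 100*h) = (h - 4)*(h + 3)*(h^3 - 10*h^2 + 25*h) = (h - 5)*(h - 4)*(h + 3)*(h^2 - 5*h) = h*(h - 5)*(h - 4)*(h + 3)*(h - 5)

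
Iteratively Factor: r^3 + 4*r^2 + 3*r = (r)*(r^2 + 4*r + 3) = r*(r + 3)*(r + 1)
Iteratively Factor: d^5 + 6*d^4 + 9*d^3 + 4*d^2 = (d)*(d^4 + 6*d^3 + 9*d^2 + 4*d) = d*(d + 4)*(d^3 + 2*d^2 + d) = d*(d + 1)*(d + 4)*(d^2 + d) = d^2*(d + 1)*(d + 4)*(d + 1)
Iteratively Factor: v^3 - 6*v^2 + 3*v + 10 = (v + 1)*(v^2 - 7*v + 10) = (v - 5)*(v + 1)*(v - 2)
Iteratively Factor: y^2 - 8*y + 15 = (y - 5)*(y - 3)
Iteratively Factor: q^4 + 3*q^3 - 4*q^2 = (q)*(q^3 + 3*q^2 - 4*q) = q^2*(q^2 + 3*q - 4) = q^2*(q + 4)*(q - 1)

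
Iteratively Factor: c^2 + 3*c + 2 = (c + 2)*(c + 1)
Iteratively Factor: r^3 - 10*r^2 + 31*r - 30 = (r - 5)*(r^2 - 5*r + 6) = (r - 5)*(r - 3)*(r - 2)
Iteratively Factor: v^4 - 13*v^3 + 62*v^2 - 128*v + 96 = (v - 4)*(v^3 - 9*v^2 + 26*v - 24) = (v - 4)*(v - 3)*(v^2 - 6*v + 8) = (v - 4)*(v - 3)*(v - 2)*(v - 4)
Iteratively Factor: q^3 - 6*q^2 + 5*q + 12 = (q + 1)*(q^2 - 7*q + 12) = (q - 4)*(q + 1)*(q - 3)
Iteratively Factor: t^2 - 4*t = (t)*(t - 4)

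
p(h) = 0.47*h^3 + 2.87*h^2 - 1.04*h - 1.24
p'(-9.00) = 61.51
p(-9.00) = -102.04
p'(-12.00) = 133.12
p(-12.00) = -387.64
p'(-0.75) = -4.55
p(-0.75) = 0.96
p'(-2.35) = -6.74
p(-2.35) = 10.95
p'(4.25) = 48.82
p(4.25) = 82.26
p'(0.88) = 5.10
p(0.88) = 0.39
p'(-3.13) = -5.19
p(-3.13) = 15.72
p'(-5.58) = 10.83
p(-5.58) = 12.27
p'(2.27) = 19.26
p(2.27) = 16.69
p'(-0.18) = -2.03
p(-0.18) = -0.96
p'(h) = 1.41*h^2 + 5.74*h - 1.04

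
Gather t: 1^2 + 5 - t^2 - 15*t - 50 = -t^2 - 15*t - 44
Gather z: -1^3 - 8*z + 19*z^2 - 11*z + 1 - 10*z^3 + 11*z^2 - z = -10*z^3 + 30*z^2 - 20*z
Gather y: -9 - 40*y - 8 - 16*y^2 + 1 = -16*y^2 - 40*y - 16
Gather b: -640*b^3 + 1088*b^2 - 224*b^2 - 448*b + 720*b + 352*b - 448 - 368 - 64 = -640*b^3 + 864*b^2 + 624*b - 880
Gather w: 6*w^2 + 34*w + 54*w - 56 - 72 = 6*w^2 + 88*w - 128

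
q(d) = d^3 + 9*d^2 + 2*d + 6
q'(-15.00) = 407.00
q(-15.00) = -1374.00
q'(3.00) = 83.00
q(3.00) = 120.00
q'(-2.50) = -24.25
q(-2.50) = 41.62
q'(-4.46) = -18.61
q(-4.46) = 87.39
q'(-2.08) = -22.46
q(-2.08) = 31.78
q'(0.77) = 17.64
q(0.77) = 13.33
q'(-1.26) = -15.92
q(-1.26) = 15.77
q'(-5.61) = -4.56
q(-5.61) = 101.47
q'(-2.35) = -23.73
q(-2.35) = 38.02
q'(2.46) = 64.43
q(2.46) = 80.27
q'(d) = 3*d^2 + 18*d + 2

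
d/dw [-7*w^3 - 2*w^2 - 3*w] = -21*w^2 - 4*w - 3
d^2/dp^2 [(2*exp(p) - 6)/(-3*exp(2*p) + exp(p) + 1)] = (-18*exp(4*p) + 210*exp(3*p) - 90*exp(2*p) + 80*exp(p) - 8)*exp(p)/(27*exp(6*p) - 27*exp(5*p) - 18*exp(4*p) + 17*exp(3*p) + 6*exp(2*p) - 3*exp(p) - 1)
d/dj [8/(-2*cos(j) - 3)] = -16*sin(j)/(2*cos(j) + 3)^2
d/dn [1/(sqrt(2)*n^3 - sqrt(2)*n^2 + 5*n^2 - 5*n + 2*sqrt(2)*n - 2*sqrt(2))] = (-3*sqrt(2)*n^2 - 10*n + 2*sqrt(2)*n - 2*sqrt(2) + 5)/(sqrt(2)*n^3 - sqrt(2)*n^2 + 5*n^2 - 5*n + 2*sqrt(2)*n - 2*sqrt(2))^2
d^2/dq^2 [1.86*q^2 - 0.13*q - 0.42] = 3.72000000000000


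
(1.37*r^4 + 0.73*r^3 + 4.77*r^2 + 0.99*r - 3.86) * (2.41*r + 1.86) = 3.3017*r^5 + 4.3075*r^4 + 12.8535*r^3 + 11.2581*r^2 - 7.4612*r - 7.1796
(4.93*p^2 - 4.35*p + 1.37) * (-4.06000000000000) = -20.0158*p^2 + 17.661*p - 5.5622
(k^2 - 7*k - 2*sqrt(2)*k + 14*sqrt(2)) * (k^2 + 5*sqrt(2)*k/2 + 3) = k^4 - 7*k^3 + sqrt(2)*k^3/2 - 7*k^2 - 7*sqrt(2)*k^2/2 - 6*sqrt(2)*k + 49*k + 42*sqrt(2)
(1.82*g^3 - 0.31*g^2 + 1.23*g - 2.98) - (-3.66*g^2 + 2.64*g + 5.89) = 1.82*g^3 + 3.35*g^2 - 1.41*g - 8.87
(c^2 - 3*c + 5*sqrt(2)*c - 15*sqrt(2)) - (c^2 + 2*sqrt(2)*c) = -3*c + 3*sqrt(2)*c - 15*sqrt(2)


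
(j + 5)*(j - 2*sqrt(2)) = j^2 - 2*sqrt(2)*j + 5*j - 10*sqrt(2)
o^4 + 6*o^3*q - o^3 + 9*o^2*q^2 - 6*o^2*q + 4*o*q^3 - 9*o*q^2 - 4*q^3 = (o - 1)*(o + q)^2*(o + 4*q)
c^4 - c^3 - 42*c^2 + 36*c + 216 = (c - 6)*(c - 3)*(c + 2)*(c + 6)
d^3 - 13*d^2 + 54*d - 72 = (d - 6)*(d - 4)*(d - 3)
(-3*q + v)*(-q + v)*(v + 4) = 3*q^2*v + 12*q^2 - 4*q*v^2 - 16*q*v + v^3 + 4*v^2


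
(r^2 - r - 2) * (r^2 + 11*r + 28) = r^4 + 10*r^3 + 15*r^2 - 50*r - 56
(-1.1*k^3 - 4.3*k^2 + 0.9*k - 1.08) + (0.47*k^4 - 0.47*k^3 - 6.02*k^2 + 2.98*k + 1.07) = 0.47*k^4 - 1.57*k^3 - 10.32*k^2 + 3.88*k - 0.01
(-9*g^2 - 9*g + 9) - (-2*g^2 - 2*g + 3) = -7*g^2 - 7*g + 6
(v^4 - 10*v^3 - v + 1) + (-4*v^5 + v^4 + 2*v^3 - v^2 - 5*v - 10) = -4*v^5 + 2*v^4 - 8*v^3 - v^2 - 6*v - 9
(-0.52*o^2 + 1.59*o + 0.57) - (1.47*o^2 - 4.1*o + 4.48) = -1.99*o^2 + 5.69*o - 3.91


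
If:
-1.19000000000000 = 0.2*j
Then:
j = -5.95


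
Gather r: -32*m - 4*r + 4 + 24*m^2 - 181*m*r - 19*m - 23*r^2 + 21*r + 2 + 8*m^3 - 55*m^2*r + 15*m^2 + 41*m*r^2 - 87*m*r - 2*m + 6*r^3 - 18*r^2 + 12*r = 8*m^3 + 39*m^2 - 53*m + 6*r^3 + r^2*(41*m - 41) + r*(-55*m^2 - 268*m + 29) + 6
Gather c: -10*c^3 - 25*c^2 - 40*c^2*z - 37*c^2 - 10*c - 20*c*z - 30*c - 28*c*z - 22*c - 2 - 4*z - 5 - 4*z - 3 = -10*c^3 + c^2*(-40*z - 62) + c*(-48*z - 62) - 8*z - 10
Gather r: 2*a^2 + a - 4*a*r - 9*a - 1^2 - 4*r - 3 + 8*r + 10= 2*a^2 - 8*a + r*(4 - 4*a) + 6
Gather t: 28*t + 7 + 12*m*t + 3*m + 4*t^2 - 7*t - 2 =3*m + 4*t^2 + t*(12*m + 21) + 5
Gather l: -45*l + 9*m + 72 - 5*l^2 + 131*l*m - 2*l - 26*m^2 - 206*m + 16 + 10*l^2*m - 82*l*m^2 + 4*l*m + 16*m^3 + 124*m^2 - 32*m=l^2*(10*m - 5) + l*(-82*m^2 + 135*m - 47) + 16*m^3 + 98*m^2 - 229*m + 88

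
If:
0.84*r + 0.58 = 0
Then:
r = -0.69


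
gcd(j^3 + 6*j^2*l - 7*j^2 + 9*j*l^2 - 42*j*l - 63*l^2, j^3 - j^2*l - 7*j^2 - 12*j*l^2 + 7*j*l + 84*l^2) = j^2 + 3*j*l - 7*j - 21*l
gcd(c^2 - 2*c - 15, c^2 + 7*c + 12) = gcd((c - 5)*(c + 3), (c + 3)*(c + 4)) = c + 3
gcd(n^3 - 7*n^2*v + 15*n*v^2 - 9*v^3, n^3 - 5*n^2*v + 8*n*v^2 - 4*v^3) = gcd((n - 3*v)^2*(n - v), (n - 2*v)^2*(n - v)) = -n + v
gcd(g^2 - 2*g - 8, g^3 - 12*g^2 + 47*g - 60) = g - 4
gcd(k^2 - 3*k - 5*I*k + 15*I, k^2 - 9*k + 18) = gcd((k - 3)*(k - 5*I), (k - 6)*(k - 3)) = k - 3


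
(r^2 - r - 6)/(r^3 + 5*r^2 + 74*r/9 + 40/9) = 9*(r - 3)/(9*r^2 + 27*r + 20)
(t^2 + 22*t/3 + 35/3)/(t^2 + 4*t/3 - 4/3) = (3*t^2 + 22*t + 35)/(3*t^2 + 4*t - 4)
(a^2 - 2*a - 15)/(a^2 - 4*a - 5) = (a + 3)/(a + 1)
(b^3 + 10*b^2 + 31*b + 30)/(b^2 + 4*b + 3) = (b^2 + 7*b + 10)/(b + 1)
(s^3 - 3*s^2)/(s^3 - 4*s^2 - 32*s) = s*(3 - s)/(-s^2 + 4*s + 32)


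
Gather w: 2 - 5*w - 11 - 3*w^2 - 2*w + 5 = -3*w^2 - 7*w - 4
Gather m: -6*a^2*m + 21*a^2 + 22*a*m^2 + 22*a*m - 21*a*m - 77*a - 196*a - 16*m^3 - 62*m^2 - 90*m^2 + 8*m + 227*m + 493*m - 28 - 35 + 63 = 21*a^2 - 273*a - 16*m^3 + m^2*(22*a - 152) + m*(-6*a^2 + a + 728)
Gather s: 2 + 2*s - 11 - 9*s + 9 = -7*s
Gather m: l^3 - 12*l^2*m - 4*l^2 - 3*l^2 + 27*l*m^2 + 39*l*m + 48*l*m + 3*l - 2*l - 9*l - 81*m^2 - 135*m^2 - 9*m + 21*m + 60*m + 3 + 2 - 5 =l^3 - 7*l^2 - 8*l + m^2*(27*l - 216) + m*(-12*l^2 + 87*l + 72)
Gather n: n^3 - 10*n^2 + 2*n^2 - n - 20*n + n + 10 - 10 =n^3 - 8*n^2 - 20*n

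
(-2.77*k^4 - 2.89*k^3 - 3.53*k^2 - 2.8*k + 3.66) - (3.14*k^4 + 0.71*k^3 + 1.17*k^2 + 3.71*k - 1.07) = -5.91*k^4 - 3.6*k^3 - 4.7*k^2 - 6.51*k + 4.73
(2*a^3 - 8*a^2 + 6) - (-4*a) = 2*a^3 - 8*a^2 + 4*a + 6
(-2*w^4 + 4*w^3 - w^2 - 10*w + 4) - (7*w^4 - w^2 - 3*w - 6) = -9*w^4 + 4*w^3 - 7*w + 10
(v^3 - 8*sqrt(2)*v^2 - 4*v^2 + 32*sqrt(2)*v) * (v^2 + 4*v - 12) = v^5 - 8*sqrt(2)*v^4 - 28*v^3 + 48*v^2 + 224*sqrt(2)*v^2 - 384*sqrt(2)*v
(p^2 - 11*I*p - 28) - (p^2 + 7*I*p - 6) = -18*I*p - 22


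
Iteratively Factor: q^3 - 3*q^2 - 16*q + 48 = (q + 4)*(q^2 - 7*q + 12) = (q - 4)*(q + 4)*(q - 3)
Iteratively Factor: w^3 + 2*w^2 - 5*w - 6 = (w + 1)*(w^2 + w - 6) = (w + 1)*(w + 3)*(w - 2)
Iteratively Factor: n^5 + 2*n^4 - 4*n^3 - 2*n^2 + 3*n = (n)*(n^4 + 2*n^3 - 4*n^2 - 2*n + 3) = n*(n + 3)*(n^3 - n^2 - n + 1) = n*(n + 1)*(n + 3)*(n^2 - 2*n + 1) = n*(n - 1)*(n + 1)*(n + 3)*(n - 1)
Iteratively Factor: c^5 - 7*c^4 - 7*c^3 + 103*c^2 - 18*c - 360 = (c - 4)*(c^4 - 3*c^3 - 19*c^2 + 27*c + 90) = (c - 5)*(c - 4)*(c^3 + 2*c^2 - 9*c - 18) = (c - 5)*(c - 4)*(c + 2)*(c^2 - 9) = (c - 5)*(c - 4)*(c - 3)*(c + 2)*(c + 3)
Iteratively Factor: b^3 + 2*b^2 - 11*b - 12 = (b + 1)*(b^2 + b - 12) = (b - 3)*(b + 1)*(b + 4)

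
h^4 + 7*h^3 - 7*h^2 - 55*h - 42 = (h - 3)*(h + 1)*(h + 2)*(h + 7)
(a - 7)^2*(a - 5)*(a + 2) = a^4 - 17*a^3 + 81*a^2 - 7*a - 490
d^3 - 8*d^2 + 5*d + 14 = (d - 7)*(d - 2)*(d + 1)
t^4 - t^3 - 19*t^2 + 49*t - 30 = (t - 3)*(t - 2)*(t - 1)*(t + 5)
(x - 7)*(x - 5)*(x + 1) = x^3 - 11*x^2 + 23*x + 35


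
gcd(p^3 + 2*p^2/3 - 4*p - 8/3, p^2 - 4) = p^2 - 4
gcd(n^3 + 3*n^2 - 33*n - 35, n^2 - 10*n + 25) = n - 5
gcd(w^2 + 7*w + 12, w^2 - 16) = w + 4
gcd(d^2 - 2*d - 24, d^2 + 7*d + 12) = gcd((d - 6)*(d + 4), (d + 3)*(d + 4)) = d + 4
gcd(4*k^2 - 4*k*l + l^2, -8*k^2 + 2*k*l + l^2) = 2*k - l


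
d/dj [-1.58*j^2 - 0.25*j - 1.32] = -3.16*j - 0.25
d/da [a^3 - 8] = 3*a^2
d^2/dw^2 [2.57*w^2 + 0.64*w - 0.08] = 5.14000000000000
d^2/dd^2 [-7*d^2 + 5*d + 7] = -14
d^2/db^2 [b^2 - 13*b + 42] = 2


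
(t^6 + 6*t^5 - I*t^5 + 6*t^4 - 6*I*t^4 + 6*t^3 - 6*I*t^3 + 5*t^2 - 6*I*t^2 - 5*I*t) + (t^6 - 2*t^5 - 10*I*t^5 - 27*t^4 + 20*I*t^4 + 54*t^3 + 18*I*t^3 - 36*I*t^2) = 2*t^6 + 4*t^5 - 11*I*t^5 - 21*t^4 + 14*I*t^4 + 60*t^3 + 12*I*t^3 + 5*t^2 - 42*I*t^2 - 5*I*t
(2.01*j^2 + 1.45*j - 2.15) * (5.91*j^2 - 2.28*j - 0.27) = 11.8791*j^4 + 3.9867*j^3 - 16.5552*j^2 + 4.5105*j + 0.5805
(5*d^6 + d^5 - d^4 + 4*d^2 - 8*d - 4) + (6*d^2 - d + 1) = 5*d^6 + d^5 - d^4 + 10*d^2 - 9*d - 3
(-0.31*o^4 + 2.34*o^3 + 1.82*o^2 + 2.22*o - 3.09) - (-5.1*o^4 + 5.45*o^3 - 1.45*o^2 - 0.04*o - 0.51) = 4.79*o^4 - 3.11*o^3 + 3.27*o^2 + 2.26*o - 2.58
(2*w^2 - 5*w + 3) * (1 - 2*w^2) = -4*w^4 + 10*w^3 - 4*w^2 - 5*w + 3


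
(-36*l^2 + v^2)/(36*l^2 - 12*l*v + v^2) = (6*l + v)/(-6*l + v)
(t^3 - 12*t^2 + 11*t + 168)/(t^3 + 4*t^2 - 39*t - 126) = (t^2 - 15*t + 56)/(t^2 + t - 42)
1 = 1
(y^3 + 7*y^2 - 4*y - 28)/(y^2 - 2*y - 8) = (y^2 + 5*y - 14)/(y - 4)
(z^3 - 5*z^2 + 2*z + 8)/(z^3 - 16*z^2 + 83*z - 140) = (z^2 - z - 2)/(z^2 - 12*z + 35)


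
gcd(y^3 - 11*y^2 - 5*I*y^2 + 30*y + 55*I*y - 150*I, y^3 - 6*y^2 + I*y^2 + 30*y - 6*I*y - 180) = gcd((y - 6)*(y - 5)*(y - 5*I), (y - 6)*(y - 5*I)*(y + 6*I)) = y^2 + y*(-6 - 5*I) + 30*I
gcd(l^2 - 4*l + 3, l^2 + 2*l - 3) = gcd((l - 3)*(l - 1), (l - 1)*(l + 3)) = l - 1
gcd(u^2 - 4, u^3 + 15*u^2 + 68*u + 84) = u + 2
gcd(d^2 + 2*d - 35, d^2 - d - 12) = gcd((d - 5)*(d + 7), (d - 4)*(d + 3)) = 1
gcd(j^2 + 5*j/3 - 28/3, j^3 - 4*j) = 1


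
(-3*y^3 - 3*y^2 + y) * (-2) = 6*y^3 + 6*y^2 - 2*y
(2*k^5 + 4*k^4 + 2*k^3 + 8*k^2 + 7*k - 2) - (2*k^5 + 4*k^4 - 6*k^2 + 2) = 2*k^3 + 14*k^2 + 7*k - 4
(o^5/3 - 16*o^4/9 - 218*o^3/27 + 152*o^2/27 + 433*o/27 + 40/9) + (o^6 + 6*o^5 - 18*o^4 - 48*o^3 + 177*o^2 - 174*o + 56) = o^6 + 19*o^5/3 - 178*o^4/9 - 1514*o^3/27 + 4931*o^2/27 - 4265*o/27 + 544/9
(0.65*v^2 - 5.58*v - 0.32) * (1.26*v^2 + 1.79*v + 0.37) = 0.819*v^4 - 5.8673*v^3 - 10.1509*v^2 - 2.6374*v - 0.1184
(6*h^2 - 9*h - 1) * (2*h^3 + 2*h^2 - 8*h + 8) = 12*h^5 - 6*h^4 - 68*h^3 + 118*h^2 - 64*h - 8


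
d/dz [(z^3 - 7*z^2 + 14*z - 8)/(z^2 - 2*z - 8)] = (z^2 + 4*z - 8)/(z^2 + 4*z + 4)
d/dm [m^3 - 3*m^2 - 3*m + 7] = 3*m^2 - 6*m - 3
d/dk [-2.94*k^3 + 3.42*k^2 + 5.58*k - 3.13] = -8.82*k^2 + 6.84*k + 5.58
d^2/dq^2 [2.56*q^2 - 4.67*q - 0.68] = 5.12000000000000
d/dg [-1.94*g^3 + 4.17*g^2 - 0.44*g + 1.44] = -5.82*g^2 + 8.34*g - 0.44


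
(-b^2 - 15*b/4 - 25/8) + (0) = -b^2 - 15*b/4 - 25/8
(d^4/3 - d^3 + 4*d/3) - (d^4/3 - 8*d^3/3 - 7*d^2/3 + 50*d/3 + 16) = 5*d^3/3 + 7*d^2/3 - 46*d/3 - 16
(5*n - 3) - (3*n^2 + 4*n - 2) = -3*n^2 + n - 1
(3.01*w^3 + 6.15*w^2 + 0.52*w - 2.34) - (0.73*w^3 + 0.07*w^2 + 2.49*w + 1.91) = 2.28*w^3 + 6.08*w^2 - 1.97*w - 4.25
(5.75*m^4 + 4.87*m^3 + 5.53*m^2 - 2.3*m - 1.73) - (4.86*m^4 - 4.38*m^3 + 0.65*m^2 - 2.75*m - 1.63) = 0.89*m^4 + 9.25*m^3 + 4.88*m^2 + 0.45*m - 0.1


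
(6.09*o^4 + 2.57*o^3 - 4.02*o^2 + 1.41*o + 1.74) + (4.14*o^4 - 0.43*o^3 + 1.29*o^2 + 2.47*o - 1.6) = 10.23*o^4 + 2.14*o^3 - 2.73*o^2 + 3.88*o + 0.14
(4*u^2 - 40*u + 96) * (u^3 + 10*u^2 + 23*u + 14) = 4*u^5 - 212*u^3 + 96*u^2 + 1648*u + 1344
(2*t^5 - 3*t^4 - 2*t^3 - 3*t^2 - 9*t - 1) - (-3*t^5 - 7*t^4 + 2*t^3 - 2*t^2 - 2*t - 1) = 5*t^5 + 4*t^4 - 4*t^3 - t^2 - 7*t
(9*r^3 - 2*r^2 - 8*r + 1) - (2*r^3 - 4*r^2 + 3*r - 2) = 7*r^3 + 2*r^2 - 11*r + 3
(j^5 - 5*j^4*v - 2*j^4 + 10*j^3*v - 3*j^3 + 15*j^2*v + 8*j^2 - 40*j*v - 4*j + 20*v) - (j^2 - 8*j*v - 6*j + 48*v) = j^5 - 5*j^4*v - 2*j^4 + 10*j^3*v - 3*j^3 + 15*j^2*v + 7*j^2 - 32*j*v + 2*j - 28*v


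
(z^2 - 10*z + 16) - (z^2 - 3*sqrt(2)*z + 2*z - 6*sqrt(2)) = -12*z + 3*sqrt(2)*z + 6*sqrt(2) + 16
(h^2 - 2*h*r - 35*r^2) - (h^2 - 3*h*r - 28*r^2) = h*r - 7*r^2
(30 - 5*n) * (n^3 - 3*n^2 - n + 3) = -5*n^4 + 45*n^3 - 85*n^2 - 45*n + 90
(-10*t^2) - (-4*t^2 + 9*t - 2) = -6*t^2 - 9*t + 2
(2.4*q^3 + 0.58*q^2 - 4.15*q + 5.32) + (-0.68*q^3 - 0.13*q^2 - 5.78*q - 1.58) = 1.72*q^3 + 0.45*q^2 - 9.93*q + 3.74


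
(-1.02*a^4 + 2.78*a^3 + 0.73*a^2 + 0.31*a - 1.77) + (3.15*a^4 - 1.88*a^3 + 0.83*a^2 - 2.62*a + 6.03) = 2.13*a^4 + 0.9*a^3 + 1.56*a^2 - 2.31*a + 4.26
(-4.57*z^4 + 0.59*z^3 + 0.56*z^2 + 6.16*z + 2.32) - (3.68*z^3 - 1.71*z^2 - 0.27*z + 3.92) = -4.57*z^4 - 3.09*z^3 + 2.27*z^2 + 6.43*z - 1.6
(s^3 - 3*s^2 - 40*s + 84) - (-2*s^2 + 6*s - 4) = s^3 - s^2 - 46*s + 88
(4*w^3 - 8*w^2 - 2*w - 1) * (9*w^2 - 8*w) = 36*w^5 - 104*w^4 + 46*w^3 + 7*w^2 + 8*w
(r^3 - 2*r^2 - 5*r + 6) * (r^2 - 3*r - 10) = r^5 - 5*r^4 - 9*r^3 + 41*r^2 + 32*r - 60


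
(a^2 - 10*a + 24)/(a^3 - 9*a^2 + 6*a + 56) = (a - 6)/(a^2 - 5*a - 14)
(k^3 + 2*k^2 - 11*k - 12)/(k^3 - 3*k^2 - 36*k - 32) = (k - 3)/(k - 8)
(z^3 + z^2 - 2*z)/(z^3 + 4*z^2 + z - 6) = z/(z + 3)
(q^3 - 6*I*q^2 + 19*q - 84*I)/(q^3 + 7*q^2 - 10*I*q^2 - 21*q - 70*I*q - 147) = (q + 4*I)/(q + 7)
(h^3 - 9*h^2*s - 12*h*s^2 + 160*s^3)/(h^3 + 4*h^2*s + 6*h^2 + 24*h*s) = (h^2 - 13*h*s + 40*s^2)/(h*(h + 6))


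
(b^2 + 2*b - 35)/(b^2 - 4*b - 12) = (-b^2 - 2*b + 35)/(-b^2 + 4*b + 12)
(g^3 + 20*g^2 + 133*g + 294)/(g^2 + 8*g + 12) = (g^2 + 14*g + 49)/(g + 2)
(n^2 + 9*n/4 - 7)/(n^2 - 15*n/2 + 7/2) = (4*n^2 + 9*n - 28)/(2*(2*n^2 - 15*n + 7))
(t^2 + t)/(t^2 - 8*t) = (t + 1)/(t - 8)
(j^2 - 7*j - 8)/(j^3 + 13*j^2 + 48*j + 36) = (j - 8)/(j^2 + 12*j + 36)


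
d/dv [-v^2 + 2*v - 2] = 2 - 2*v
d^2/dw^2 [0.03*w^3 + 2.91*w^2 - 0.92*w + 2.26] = 0.18*w + 5.82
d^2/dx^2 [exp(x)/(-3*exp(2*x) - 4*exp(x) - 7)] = (-9*exp(4*x) + 12*exp(3*x) + 126*exp(2*x) + 28*exp(x) - 49)*exp(x)/(27*exp(6*x) + 108*exp(5*x) + 333*exp(4*x) + 568*exp(3*x) + 777*exp(2*x) + 588*exp(x) + 343)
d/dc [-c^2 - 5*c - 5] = -2*c - 5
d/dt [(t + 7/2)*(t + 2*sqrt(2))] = 2*t + 2*sqrt(2) + 7/2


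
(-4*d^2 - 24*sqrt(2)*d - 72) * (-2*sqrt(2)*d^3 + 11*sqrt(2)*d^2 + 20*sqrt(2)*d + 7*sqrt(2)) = 8*sqrt(2)*d^5 - 44*sqrt(2)*d^4 + 96*d^4 - 528*d^3 + 64*sqrt(2)*d^3 - 820*sqrt(2)*d^2 - 960*d^2 - 1440*sqrt(2)*d - 336*d - 504*sqrt(2)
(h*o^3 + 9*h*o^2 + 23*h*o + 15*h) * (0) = 0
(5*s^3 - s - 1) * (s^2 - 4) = 5*s^5 - 21*s^3 - s^2 + 4*s + 4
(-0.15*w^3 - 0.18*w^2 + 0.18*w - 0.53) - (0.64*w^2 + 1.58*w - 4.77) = -0.15*w^3 - 0.82*w^2 - 1.4*w + 4.24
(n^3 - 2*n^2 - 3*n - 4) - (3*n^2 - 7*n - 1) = n^3 - 5*n^2 + 4*n - 3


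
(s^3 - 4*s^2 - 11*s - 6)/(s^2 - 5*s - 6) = s + 1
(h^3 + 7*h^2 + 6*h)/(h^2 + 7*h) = (h^2 + 7*h + 6)/(h + 7)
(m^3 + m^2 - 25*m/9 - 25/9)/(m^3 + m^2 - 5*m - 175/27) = 3*(3*m^2 - 2*m - 5)/(9*m^2 - 6*m - 35)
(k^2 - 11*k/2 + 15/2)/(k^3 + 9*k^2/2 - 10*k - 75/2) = (2*k - 5)/(2*k^2 + 15*k + 25)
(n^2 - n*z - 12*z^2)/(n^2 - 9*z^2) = (-n + 4*z)/(-n + 3*z)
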